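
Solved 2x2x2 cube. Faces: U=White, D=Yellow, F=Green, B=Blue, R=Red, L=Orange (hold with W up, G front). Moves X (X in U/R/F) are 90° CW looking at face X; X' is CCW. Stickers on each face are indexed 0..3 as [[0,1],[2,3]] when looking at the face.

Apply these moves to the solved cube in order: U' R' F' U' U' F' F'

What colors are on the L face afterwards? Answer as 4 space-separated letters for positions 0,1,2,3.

Answer: O Y O B

Derivation:
After move 1 (U'): U=WWWW F=OOGG R=GGRR B=RRBB L=BBOO
After move 2 (R'): R=GRGR U=WBWR F=OWGW D=YOYG B=YRYB
After move 3 (F'): F=WWOG U=WBGG R=ORYR D=BOYG L=BROW
After move 4 (U'): U=BGWG F=BROG R=WWYR B=ORYB L=YROW
After move 5 (U'): U=GGBW F=YROG R=BRYR B=WWYB L=OROW
After move 6 (F'): F=RGYO U=GGBY R=ORBR D=RWYG L=OWOB
After move 7 (F'): F=GORY U=GGOB R=WRRR D=WBYG L=OYOB
Query: L face = OYOB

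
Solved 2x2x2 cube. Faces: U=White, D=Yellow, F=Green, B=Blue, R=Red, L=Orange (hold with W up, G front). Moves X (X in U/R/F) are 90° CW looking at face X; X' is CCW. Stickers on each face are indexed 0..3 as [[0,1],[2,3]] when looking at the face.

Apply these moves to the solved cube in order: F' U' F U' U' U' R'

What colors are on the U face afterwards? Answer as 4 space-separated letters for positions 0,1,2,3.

After move 1 (F'): F=GGGG U=WWRR R=YRYR D=OOYY L=OWOW
After move 2 (U'): U=WRWR F=OWGG R=GGYR B=YRBB L=BBOW
After move 3 (F): F=GOGW U=WRWB R=WGRR D=YGYY L=BOOO
After move 4 (U'): U=RBWW F=BOGW R=GORR B=WGBB L=YROO
After move 5 (U'): U=BWRW F=YRGW R=BORR B=GOBB L=WGOO
After move 6 (U'): U=WWBR F=WGGW R=YRRR B=BOBB L=GOOO
After move 7 (R'): R=RRYR U=WBBB F=WWGR D=YGYW B=YOGB
Query: U face = WBBB

Answer: W B B B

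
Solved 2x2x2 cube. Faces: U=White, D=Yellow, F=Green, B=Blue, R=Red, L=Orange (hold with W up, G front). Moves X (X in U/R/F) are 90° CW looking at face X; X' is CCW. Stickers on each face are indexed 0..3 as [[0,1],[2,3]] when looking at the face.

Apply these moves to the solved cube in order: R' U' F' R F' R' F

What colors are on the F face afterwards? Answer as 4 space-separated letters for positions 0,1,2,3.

After move 1 (R'): R=RRRR U=WBWB F=GWGW D=YGYG B=YBYB
After move 2 (U'): U=BBWW F=OOGW R=GWRR B=RRYB L=YBOO
After move 3 (F'): F=OWOG U=BBGR R=GWYR D=BOYG L=YWOW
After move 4 (R): R=YGRW U=BWGG F=OOOG D=BYYR B=RRBB
After move 5 (F'): F=OGOO U=BWYR R=YGBW D=WWYR L=YGOG
After move 6 (R'): R=GWYB U=BBYR F=OWOR D=WGYO B=RRWB
After move 7 (F): F=OORW U=BBGG R=YWRB D=YGYO L=YWOG
Query: F face = OORW

Answer: O O R W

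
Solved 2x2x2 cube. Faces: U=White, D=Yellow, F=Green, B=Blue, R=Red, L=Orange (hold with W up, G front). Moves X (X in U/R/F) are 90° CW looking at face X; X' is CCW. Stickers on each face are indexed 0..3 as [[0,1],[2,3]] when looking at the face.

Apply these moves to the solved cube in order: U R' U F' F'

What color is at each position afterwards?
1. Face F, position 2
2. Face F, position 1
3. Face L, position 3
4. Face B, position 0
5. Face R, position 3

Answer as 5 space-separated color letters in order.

Answer: R G Y G R

Derivation:
After move 1 (U): U=WWWW F=RRGG R=BBRR B=OOBB L=GGOO
After move 2 (R'): R=BRBR U=WBWO F=RWGW D=YRYG B=YOYB
After move 3 (U): U=WWOB F=BRGW R=YOBR B=GGYB L=RWOO
After move 4 (F'): F=RWBG U=WWYB R=ROYR D=WOYG L=RBOO
After move 5 (F'): F=WGRB U=WWRY R=OOWR D=BOYG L=RBOY
Query 1: F[2] = R
Query 2: F[1] = G
Query 3: L[3] = Y
Query 4: B[0] = G
Query 5: R[3] = R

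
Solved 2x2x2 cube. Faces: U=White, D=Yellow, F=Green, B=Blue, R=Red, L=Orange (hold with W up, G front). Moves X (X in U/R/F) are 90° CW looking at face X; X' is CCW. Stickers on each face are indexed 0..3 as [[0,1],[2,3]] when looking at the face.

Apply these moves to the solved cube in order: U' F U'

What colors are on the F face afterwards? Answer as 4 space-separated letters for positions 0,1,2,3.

After move 1 (U'): U=WWWW F=OOGG R=GGRR B=RRBB L=BBOO
After move 2 (F): F=GOGO U=WWOB R=WGWR D=RGYY L=BYOY
After move 3 (U'): U=WBWO F=BYGO R=GOWR B=WGBB L=RROY
Query: F face = BYGO

Answer: B Y G O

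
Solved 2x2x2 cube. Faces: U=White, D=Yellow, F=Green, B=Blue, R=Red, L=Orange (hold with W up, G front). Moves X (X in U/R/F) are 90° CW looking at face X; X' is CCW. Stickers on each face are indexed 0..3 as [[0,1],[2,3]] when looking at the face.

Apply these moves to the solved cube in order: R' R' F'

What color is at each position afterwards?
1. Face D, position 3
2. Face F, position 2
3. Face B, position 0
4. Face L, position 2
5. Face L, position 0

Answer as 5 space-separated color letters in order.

Answer: W G G O O

Derivation:
After move 1 (R'): R=RRRR U=WBWB F=GWGW D=YGYG B=YBYB
After move 2 (R'): R=RRRR U=WYWY F=GBGB D=YWYW B=GBGB
After move 3 (F'): F=BBGG U=WYRR R=WRYR D=OOYW L=OYOW
Query 1: D[3] = W
Query 2: F[2] = G
Query 3: B[0] = G
Query 4: L[2] = O
Query 5: L[0] = O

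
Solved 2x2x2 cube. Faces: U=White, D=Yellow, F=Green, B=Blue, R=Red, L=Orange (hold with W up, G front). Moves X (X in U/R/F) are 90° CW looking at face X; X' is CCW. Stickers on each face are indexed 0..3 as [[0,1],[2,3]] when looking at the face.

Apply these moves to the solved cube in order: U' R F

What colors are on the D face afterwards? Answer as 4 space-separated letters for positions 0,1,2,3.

Answer: R R Y R

Derivation:
After move 1 (U'): U=WWWW F=OOGG R=GGRR B=RRBB L=BBOO
After move 2 (R): R=RGRG U=WOWG F=OYGY D=YBYR B=WRWB
After move 3 (F): F=GOYY U=WOOB R=WGGG D=RRYR L=BYOB
Query: D face = RRYR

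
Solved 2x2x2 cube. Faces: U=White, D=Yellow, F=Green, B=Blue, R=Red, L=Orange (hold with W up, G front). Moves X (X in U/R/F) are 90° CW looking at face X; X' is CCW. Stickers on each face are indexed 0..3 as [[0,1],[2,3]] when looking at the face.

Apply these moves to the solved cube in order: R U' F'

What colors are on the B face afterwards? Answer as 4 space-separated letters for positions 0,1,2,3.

Answer: R R W B

Derivation:
After move 1 (R): R=RRRR U=WGWG F=GYGY D=YBYB B=WBWB
After move 2 (U'): U=GGWW F=OOGY R=GYRR B=RRWB L=WBOO
After move 3 (F'): F=OYOG U=GGGR R=BYYR D=BOYB L=WWOW
Query: B face = RRWB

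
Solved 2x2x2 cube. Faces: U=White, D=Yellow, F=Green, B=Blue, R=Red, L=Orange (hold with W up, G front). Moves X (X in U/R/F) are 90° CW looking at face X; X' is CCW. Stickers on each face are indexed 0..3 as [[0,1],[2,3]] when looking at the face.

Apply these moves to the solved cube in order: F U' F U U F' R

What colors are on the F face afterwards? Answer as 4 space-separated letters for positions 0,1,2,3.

After move 1 (F): F=GGGG U=WWOO R=WRWR D=RRYY L=OYOY
After move 2 (U'): U=WOWO F=OYGG R=GGWR B=WRBB L=BBOY
After move 3 (F): F=GOGY U=WOYB R=WGOR D=WGYY L=BROR
After move 4 (U): U=YWBO F=WGGY R=WROR B=BRBB L=GOOR
After move 5 (U): U=BYOW F=WRGY R=BROR B=GOBB L=WGOR
After move 6 (F'): F=RYWG U=BYBO R=GRWR D=GRYY L=WWOO
After move 7 (R): R=WGRR U=BYBG F=RRWY D=GBYG B=OOYB
Query: F face = RRWY

Answer: R R W Y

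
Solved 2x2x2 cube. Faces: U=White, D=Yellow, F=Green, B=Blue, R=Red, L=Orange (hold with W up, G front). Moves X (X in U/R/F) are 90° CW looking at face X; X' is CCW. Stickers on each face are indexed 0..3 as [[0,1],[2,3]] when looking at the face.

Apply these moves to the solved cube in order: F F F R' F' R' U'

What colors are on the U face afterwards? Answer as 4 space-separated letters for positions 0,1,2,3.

After move 1 (F): F=GGGG U=WWOO R=WRWR D=RRYY L=OYOY
After move 2 (F): F=GGGG U=WWYY R=OROR D=WWYY L=OROR
After move 3 (F): F=GGGG U=WWRR R=YRYR D=OOYY L=OWOW
After move 4 (R'): R=RRYY U=WBRB F=GWGR D=OGYG B=YBOB
After move 5 (F'): F=WRGG U=WBRY R=GROY D=WWYG L=OBOR
After move 6 (R'): R=RYGO U=WORY F=WBGY D=WRYG B=GBWB
After move 7 (U'): U=OYWR F=OBGY R=WBGO B=RYWB L=GBOR
Query: U face = OYWR

Answer: O Y W R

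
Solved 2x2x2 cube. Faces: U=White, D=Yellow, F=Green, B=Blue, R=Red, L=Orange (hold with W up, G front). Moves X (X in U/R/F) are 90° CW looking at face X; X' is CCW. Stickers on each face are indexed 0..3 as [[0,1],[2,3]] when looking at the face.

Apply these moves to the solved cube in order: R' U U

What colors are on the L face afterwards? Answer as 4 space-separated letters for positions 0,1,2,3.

Answer: R R O O

Derivation:
After move 1 (R'): R=RRRR U=WBWB F=GWGW D=YGYG B=YBYB
After move 2 (U): U=WWBB F=RRGW R=YBRR B=OOYB L=GWOO
After move 3 (U): U=BWBW F=YBGW R=OORR B=GWYB L=RROO
Query: L face = RROO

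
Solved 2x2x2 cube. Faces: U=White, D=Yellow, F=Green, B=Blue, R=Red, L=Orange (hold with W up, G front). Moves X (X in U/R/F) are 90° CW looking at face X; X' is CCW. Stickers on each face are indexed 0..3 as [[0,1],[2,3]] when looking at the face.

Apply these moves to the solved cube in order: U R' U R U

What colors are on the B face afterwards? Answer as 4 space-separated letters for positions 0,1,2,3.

After move 1 (U): U=WWWW F=RRGG R=BBRR B=OOBB L=GGOO
After move 2 (R'): R=BRBR U=WBWO F=RWGW D=YRYG B=YOYB
After move 3 (U): U=WWOB F=BRGW R=YOBR B=GGYB L=RWOO
After move 4 (R): R=BYRO U=WROW F=BRGG D=YYYG B=BGWB
After move 5 (U): U=OWWR F=BYGG R=BGRO B=RWWB L=BROO
Query: B face = RWWB

Answer: R W W B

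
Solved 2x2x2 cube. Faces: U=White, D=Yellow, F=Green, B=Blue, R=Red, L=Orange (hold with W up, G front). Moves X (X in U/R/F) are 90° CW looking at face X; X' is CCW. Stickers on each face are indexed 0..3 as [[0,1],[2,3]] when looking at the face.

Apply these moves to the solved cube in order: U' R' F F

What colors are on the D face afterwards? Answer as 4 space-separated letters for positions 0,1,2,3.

After move 1 (U'): U=WWWW F=OOGG R=GGRR B=RRBB L=BBOO
After move 2 (R'): R=GRGR U=WBWR F=OWGW D=YOYG B=YRYB
After move 3 (F): F=GOWW U=WBOB R=WRRR D=GGYG L=BYOO
After move 4 (F): F=WGWO U=WBOY R=ORBR D=RWYG L=BGOG
Query: D face = RWYG

Answer: R W Y G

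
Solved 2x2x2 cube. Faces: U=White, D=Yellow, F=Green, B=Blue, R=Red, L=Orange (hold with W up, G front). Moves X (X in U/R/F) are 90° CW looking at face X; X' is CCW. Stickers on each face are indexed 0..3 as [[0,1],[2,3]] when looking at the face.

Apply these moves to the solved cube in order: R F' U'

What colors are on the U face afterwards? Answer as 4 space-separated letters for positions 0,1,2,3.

Answer: G R W R

Derivation:
After move 1 (R): R=RRRR U=WGWG F=GYGY D=YBYB B=WBWB
After move 2 (F'): F=YYGG U=WGRR R=BRYR D=OOYB L=OGOW
After move 3 (U'): U=GRWR F=OGGG R=YYYR B=BRWB L=WBOW
Query: U face = GRWR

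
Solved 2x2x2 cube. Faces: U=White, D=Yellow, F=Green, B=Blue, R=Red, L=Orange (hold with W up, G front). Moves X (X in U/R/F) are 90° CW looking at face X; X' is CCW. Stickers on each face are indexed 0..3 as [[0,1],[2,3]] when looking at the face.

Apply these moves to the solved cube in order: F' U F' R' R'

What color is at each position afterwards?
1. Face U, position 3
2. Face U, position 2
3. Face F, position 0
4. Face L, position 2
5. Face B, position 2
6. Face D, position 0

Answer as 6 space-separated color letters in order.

Answer: Y B R O G G

Derivation:
After move 1 (F'): F=GGGG U=WWRR R=YRYR D=OOYY L=OWOW
After move 2 (U): U=RWRW F=YRGG R=BBYR B=OWBB L=GGOW
After move 3 (F'): F=RGYG U=RWBY R=OBOR D=GWYY L=GWOR
After move 4 (R'): R=BROO U=RBBO F=RWYY D=GGYG B=YWWB
After move 5 (R'): R=ROBO U=RWBY F=RBYO D=GWYY B=GWGB
Query 1: U[3] = Y
Query 2: U[2] = B
Query 3: F[0] = R
Query 4: L[2] = O
Query 5: B[2] = G
Query 6: D[0] = G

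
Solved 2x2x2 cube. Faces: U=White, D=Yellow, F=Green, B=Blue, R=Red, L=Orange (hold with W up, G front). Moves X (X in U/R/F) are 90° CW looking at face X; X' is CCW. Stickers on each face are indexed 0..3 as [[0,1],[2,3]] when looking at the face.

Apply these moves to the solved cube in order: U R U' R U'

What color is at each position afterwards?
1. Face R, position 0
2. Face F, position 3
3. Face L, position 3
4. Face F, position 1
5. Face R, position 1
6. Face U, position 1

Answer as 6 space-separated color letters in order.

After move 1 (U): U=WWWW F=RRGG R=BBRR B=OOBB L=GGOO
After move 2 (R): R=RBRB U=WRWG F=RYGY D=YBYO B=WOWB
After move 3 (U'): U=RGWW F=GGGY R=RYRB B=RBWB L=WOOO
After move 4 (R): R=RRBY U=RGWY F=GBGO D=YWYR B=WBGB
After move 5 (U'): U=GYRW F=WOGO R=GBBY B=RRGB L=WBOO
Query 1: R[0] = G
Query 2: F[3] = O
Query 3: L[3] = O
Query 4: F[1] = O
Query 5: R[1] = B
Query 6: U[1] = Y

Answer: G O O O B Y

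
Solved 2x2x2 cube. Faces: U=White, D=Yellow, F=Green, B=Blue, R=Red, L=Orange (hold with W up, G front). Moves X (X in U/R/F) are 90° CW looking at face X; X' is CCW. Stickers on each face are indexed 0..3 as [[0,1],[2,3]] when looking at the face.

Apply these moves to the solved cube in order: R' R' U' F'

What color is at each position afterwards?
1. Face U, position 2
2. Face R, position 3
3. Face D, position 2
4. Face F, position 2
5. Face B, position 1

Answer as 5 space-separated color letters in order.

Answer: G R Y O R

Derivation:
After move 1 (R'): R=RRRR U=WBWB F=GWGW D=YGYG B=YBYB
After move 2 (R'): R=RRRR U=WYWY F=GBGB D=YWYW B=GBGB
After move 3 (U'): U=YYWW F=OOGB R=GBRR B=RRGB L=GBOO
After move 4 (F'): F=OBOG U=YYGR R=WBYR D=BOYW L=GWOW
Query 1: U[2] = G
Query 2: R[3] = R
Query 3: D[2] = Y
Query 4: F[2] = O
Query 5: B[1] = R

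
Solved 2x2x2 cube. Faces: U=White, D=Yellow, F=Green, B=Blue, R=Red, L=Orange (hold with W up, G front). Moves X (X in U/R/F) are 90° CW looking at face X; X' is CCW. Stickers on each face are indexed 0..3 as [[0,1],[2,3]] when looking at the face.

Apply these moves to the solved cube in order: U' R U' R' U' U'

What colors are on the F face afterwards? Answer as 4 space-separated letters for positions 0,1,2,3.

After move 1 (U'): U=WWWW F=OOGG R=GGRR B=RRBB L=BBOO
After move 2 (R): R=RGRG U=WOWG F=OYGY D=YBYR B=WRWB
After move 3 (U'): U=OGWW F=BBGY R=OYRG B=RGWB L=WROO
After move 4 (R'): R=YGOR U=OWWR F=BGGW D=YBYY B=RGBB
After move 5 (U'): U=WROW F=WRGW R=BGOR B=YGBB L=RGOO
After move 6 (U'): U=RWWO F=RGGW R=WROR B=BGBB L=YGOO
Query: F face = RGGW

Answer: R G G W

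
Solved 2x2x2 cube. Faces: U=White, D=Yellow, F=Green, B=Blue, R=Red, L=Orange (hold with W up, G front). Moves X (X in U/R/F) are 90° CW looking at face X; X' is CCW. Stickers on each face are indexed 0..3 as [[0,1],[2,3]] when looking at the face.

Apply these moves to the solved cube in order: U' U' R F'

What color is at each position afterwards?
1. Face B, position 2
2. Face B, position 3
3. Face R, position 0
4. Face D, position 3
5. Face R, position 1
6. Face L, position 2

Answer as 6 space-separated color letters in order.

After move 1 (U'): U=WWWW F=OOGG R=GGRR B=RRBB L=BBOO
After move 2 (U'): U=WWWW F=BBGG R=OORR B=GGBB L=RROO
After move 3 (R): R=RORO U=WBWG F=BYGY D=YBYG B=WGWB
After move 4 (F'): F=YYBG U=WBRR R=BOYO D=ROYG L=RGOW
Query 1: B[2] = W
Query 2: B[3] = B
Query 3: R[0] = B
Query 4: D[3] = G
Query 5: R[1] = O
Query 6: L[2] = O

Answer: W B B G O O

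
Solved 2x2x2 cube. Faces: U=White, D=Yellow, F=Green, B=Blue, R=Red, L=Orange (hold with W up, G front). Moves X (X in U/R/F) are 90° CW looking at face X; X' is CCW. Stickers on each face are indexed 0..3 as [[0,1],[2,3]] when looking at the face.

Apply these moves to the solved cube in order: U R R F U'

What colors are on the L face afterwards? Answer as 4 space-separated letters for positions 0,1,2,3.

After move 1 (U): U=WWWW F=RRGG R=BBRR B=OOBB L=GGOO
After move 2 (R): R=RBRB U=WRWG F=RYGY D=YBYO B=WOWB
After move 3 (R): R=RRBB U=WYWY F=RBGO D=YWYW B=GORB
After move 4 (F): F=GROB U=WYOG R=WRYB D=BRYW L=GYOW
After move 5 (U'): U=YGWO F=GYOB R=GRYB B=WRRB L=GOOW
Query: L face = GOOW

Answer: G O O W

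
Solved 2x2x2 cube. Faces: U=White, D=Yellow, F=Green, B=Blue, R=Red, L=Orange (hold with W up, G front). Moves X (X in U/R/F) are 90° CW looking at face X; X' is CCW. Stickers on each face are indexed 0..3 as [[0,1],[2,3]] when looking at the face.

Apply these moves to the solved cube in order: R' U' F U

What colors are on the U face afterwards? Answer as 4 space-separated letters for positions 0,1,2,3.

After move 1 (R'): R=RRRR U=WBWB F=GWGW D=YGYG B=YBYB
After move 2 (U'): U=BBWW F=OOGW R=GWRR B=RRYB L=YBOO
After move 3 (F): F=GOWO U=BBOB R=WWWR D=RGYG L=YYOG
After move 4 (U): U=OBBB F=WWWO R=RRWR B=YYYB L=GOOG
Query: U face = OBBB

Answer: O B B B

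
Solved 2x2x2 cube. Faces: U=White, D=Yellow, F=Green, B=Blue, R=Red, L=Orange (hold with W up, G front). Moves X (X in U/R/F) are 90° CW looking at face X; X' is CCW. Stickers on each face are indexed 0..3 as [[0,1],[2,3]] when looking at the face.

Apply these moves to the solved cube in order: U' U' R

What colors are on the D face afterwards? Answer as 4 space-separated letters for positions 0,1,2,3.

After move 1 (U'): U=WWWW F=OOGG R=GGRR B=RRBB L=BBOO
After move 2 (U'): U=WWWW F=BBGG R=OORR B=GGBB L=RROO
After move 3 (R): R=RORO U=WBWG F=BYGY D=YBYG B=WGWB
Query: D face = YBYG

Answer: Y B Y G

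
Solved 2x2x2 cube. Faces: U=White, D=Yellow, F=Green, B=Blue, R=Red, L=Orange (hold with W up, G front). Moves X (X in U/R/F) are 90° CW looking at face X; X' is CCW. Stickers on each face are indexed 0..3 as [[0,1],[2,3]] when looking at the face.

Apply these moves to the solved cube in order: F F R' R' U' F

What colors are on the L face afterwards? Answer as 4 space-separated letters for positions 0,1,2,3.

Answer: G W O W

Derivation:
After move 1 (F): F=GGGG U=WWOO R=WRWR D=RRYY L=OYOY
After move 2 (F): F=GGGG U=WWYY R=OROR D=WWYY L=OROR
After move 3 (R'): R=RROO U=WBYB F=GWGY D=WGYG B=YBWB
After move 4 (R'): R=RORO U=WWYY F=GBGB D=WWYY B=GBGB
After move 5 (U'): U=WYWY F=ORGB R=GBRO B=ROGB L=GBOR
After move 6 (F): F=GOBR U=WYRB R=WBYO D=RGYY L=GWOW
Query: L face = GWOW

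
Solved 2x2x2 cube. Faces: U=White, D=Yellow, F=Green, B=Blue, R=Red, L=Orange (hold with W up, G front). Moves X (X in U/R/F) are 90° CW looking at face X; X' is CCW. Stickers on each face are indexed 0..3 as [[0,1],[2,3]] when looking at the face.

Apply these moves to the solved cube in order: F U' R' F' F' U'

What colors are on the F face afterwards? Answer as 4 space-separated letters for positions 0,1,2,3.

Answer: B G O O

Derivation:
After move 1 (F): F=GGGG U=WWOO R=WRWR D=RRYY L=OYOY
After move 2 (U'): U=WOWO F=OYGG R=GGWR B=WRBB L=BBOY
After move 3 (R'): R=GRGW U=WBWW F=OOGO D=RYYG B=YRRB
After move 4 (F'): F=OOOG U=WBGG R=YRRW D=BYYG L=BWOW
After move 5 (F'): F=OGOO U=WBYR R=YRBW D=WWYG L=BGOG
After move 6 (U'): U=BRWY F=BGOO R=OGBW B=YRRB L=YROG
Query: F face = BGOO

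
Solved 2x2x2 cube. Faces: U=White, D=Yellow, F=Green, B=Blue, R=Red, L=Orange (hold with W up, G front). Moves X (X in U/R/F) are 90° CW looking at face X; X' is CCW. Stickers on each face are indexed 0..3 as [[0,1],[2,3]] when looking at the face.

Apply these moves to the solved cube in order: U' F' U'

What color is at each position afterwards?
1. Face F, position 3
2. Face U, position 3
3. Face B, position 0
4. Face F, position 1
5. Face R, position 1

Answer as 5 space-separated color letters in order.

After move 1 (U'): U=WWWW F=OOGG R=GGRR B=RRBB L=BBOO
After move 2 (F'): F=OGOG U=WWGR R=YGYR D=BOYY L=BWOW
After move 3 (U'): U=WRWG F=BWOG R=OGYR B=YGBB L=RROW
Query 1: F[3] = G
Query 2: U[3] = G
Query 3: B[0] = Y
Query 4: F[1] = W
Query 5: R[1] = G

Answer: G G Y W G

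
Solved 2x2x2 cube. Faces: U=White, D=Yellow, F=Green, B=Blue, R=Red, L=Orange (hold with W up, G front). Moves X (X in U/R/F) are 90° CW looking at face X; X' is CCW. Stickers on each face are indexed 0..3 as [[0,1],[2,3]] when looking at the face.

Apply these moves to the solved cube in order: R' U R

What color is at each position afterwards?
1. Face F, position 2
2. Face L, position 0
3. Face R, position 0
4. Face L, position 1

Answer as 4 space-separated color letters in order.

After move 1 (R'): R=RRRR U=WBWB F=GWGW D=YGYG B=YBYB
After move 2 (U): U=WWBB F=RRGW R=YBRR B=OOYB L=GWOO
After move 3 (R): R=RYRB U=WRBW F=RGGG D=YYYO B=BOWB
Query 1: F[2] = G
Query 2: L[0] = G
Query 3: R[0] = R
Query 4: L[1] = W

Answer: G G R W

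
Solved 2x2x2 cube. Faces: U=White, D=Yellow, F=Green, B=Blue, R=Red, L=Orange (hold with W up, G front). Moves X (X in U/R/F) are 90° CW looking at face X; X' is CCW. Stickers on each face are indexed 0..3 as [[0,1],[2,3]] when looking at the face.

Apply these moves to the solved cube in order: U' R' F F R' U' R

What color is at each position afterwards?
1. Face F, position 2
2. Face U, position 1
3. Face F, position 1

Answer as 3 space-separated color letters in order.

After move 1 (U'): U=WWWW F=OOGG R=GGRR B=RRBB L=BBOO
After move 2 (R'): R=GRGR U=WBWR F=OWGW D=YOYG B=YRYB
After move 3 (F): F=GOWW U=WBOB R=WRRR D=GGYG L=BYOO
After move 4 (F): F=WGWO U=WBOY R=ORBR D=RWYG L=BGOG
After move 5 (R'): R=RROB U=WYOY F=WBWY D=RGYO B=GRWB
After move 6 (U'): U=YYWO F=BGWY R=WBOB B=RRWB L=GROG
After move 7 (R): R=OWBB U=YGWY F=BGWO D=RWYR B=ORYB
Query 1: F[2] = W
Query 2: U[1] = G
Query 3: F[1] = G

Answer: W G G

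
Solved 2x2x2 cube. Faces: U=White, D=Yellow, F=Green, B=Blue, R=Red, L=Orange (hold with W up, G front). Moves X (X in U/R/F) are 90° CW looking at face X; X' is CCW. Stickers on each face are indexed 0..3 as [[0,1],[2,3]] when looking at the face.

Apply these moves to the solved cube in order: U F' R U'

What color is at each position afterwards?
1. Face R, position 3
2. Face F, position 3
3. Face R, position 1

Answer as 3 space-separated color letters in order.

Answer: B Y O

Derivation:
After move 1 (U): U=WWWW F=RRGG R=BBRR B=OOBB L=GGOO
After move 2 (F'): F=RGRG U=WWBR R=YBYR D=GOYY L=GWOW
After move 3 (R): R=YYRB U=WGBG F=RORY D=GBYO B=ROWB
After move 4 (U'): U=GGWB F=GWRY R=RORB B=YYWB L=ROOW
Query 1: R[3] = B
Query 2: F[3] = Y
Query 3: R[1] = O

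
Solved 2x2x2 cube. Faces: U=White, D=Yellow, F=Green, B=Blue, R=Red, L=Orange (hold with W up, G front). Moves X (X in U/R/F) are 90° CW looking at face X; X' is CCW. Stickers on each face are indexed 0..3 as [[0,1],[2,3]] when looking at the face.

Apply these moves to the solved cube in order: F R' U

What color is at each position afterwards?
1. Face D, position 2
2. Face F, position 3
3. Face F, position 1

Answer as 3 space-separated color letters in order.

After move 1 (F): F=GGGG U=WWOO R=WRWR D=RRYY L=OYOY
After move 2 (R'): R=RRWW U=WBOB F=GWGO D=RGYG B=YBRB
After move 3 (U): U=OWBB F=RRGO R=YBWW B=OYRB L=GWOY
Query 1: D[2] = Y
Query 2: F[3] = O
Query 3: F[1] = R

Answer: Y O R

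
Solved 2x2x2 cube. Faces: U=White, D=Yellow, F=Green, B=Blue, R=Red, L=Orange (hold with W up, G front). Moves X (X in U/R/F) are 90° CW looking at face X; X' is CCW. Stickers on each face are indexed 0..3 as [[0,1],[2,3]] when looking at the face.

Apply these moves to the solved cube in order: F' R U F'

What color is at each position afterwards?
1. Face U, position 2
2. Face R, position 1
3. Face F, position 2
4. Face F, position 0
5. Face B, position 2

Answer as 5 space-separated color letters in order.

After move 1 (F'): F=GGGG U=WWRR R=YRYR D=OOYY L=OWOW
After move 2 (R): R=YYRR U=WGRG F=GOGY D=OBYB B=RBWB
After move 3 (U): U=RWGG F=YYGY R=RBRR B=OWWB L=GOOW
After move 4 (F'): F=YYYG U=RWRR R=BBOR D=OWYB L=GGOG
Query 1: U[2] = R
Query 2: R[1] = B
Query 3: F[2] = Y
Query 4: F[0] = Y
Query 5: B[2] = W

Answer: R B Y Y W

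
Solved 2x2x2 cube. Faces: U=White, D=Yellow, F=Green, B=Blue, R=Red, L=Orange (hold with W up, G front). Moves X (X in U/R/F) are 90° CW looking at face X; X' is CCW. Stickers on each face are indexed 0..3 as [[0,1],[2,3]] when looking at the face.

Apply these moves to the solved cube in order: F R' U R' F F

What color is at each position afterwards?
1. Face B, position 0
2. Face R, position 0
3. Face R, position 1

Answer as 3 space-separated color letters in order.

Answer: G Y W

Derivation:
After move 1 (F): F=GGGG U=WWOO R=WRWR D=RRYY L=OYOY
After move 2 (R'): R=RRWW U=WBOB F=GWGO D=RGYG B=YBRB
After move 3 (U): U=OWBB F=RRGO R=YBWW B=OYRB L=GWOY
After move 4 (R'): R=BWYW U=ORBO F=RWGB D=RRYO B=GYGB
After move 5 (F): F=GRBW U=ORYW R=BWOW D=YBYO L=GROR
After move 6 (F): F=BGWR U=ORRR R=YWWW D=OBYO L=GYOB
Query 1: B[0] = G
Query 2: R[0] = Y
Query 3: R[1] = W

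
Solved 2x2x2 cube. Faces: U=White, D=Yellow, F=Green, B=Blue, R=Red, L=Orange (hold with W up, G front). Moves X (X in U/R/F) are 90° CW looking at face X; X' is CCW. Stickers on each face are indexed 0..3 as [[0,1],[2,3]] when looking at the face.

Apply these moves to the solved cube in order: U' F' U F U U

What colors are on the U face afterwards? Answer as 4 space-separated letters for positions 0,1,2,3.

Answer: G W W G

Derivation:
After move 1 (U'): U=WWWW F=OOGG R=GGRR B=RRBB L=BBOO
After move 2 (F'): F=OGOG U=WWGR R=YGYR D=BOYY L=BWOW
After move 3 (U): U=GWRW F=YGOG R=RRYR B=BWBB L=OGOW
After move 4 (F): F=OYGG U=GWWG R=RRWR D=YRYY L=OBOO
After move 5 (U): U=WGGW F=RRGG R=BWWR B=OBBB L=OYOO
After move 6 (U): U=GWWG F=BWGG R=OBWR B=OYBB L=RROO
Query: U face = GWWG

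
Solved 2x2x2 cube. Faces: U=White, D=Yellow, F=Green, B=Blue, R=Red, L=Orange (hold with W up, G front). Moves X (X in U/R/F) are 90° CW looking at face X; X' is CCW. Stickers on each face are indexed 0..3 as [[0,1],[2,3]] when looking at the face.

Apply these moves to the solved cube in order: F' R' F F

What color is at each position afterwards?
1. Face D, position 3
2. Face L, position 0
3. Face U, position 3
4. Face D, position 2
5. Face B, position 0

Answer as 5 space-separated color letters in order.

After move 1 (F'): F=GGGG U=WWRR R=YRYR D=OOYY L=OWOW
After move 2 (R'): R=RRYY U=WBRB F=GWGR D=OGYG B=YBOB
After move 3 (F): F=GGRW U=WBWW R=RRBY D=YRYG L=OOOG
After move 4 (F): F=RGWG U=WBGO R=WRWY D=BRYG L=OYOR
Query 1: D[3] = G
Query 2: L[0] = O
Query 3: U[3] = O
Query 4: D[2] = Y
Query 5: B[0] = Y

Answer: G O O Y Y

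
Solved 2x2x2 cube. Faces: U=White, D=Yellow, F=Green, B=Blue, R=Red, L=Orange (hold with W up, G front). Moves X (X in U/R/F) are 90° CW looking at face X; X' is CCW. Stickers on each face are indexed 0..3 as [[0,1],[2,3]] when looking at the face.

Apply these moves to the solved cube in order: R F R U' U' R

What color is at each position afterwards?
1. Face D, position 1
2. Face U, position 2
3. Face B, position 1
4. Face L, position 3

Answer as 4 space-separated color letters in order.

Answer: G G R B

Derivation:
After move 1 (R): R=RRRR U=WGWG F=GYGY D=YBYB B=WBWB
After move 2 (F): F=GGYY U=WGOO R=WRGR D=RRYB L=OYOB
After move 3 (R): R=GWRR U=WGOY F=GRYB D=RWYW B=OBGB
After move 4 (U'): U=GYWO F=OYYB R=GRRR B=GWGB L=OBOB
After move 5 (U'): U=YOGW F=OBYB R=OYRR B=GRGB L=GWOB
After move 6 (R): R=RORY U=YBGB F=OWYW D=RGYG B=WROB
Query 1: D[1] = G
Query 2: U[2] = G
Query 3: B[1] = R
Query 4: L[3] = B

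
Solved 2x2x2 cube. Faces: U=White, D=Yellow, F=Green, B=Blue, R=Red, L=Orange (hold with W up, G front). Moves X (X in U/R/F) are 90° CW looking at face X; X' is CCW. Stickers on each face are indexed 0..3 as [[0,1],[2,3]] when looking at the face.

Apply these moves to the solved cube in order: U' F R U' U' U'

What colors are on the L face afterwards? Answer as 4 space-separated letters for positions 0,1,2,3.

After move 1 (U'): U=WWWW F=OOGG R=GGRR B=RRBB L=BBOO
After move 2 (F): F=GOGO U=WWOB R=WGWR D=RGYY L=BYOY
After move 3 (R): R=WWRG U=WOOO F=GGGY D=RBYR B=BRWB
After move 4 (U'): U=OOWO F=BYGY R=GGRG B=WWWB L=BROY
After move 5 (U'): U=OOOW F=BRGY R=BYRG B=GGWB L=WWOY
After move 6 (U'): U=OWOO F=WWGY R=BRRG B=BYWB L=GGOY
Query: L face = GGOY

Answer: G G O Y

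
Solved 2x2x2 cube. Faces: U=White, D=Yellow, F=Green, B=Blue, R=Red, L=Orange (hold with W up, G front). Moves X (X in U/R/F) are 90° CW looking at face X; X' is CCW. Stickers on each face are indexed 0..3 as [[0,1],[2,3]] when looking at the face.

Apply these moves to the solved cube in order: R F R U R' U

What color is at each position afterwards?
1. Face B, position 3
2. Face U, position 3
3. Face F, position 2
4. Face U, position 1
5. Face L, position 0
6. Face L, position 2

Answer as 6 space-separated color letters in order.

Answer: B G Y O G O

Derivation:
After move 1 (R): R=RRRR U=WGWG F=GYGY D=YBYB B=WBWB
After move 2 (F): F=GGYY U=WGOO R=WRGR D=RRYB L=OYOB
After move 3 (R): R=GWRR U=WGOY F=GRYB D=RWYW B=OBGB
After move 4 (U): U=OWYG F=GWYB R=OBRR B=OYGB L=GROB
After move 5 (R'): R=BROR U=OGYO F=GWYG D=RWYB B=WYWB
After move 6 (U): U=YOOG F=BRYG R=WYOR B=GRWB L=GWOB
Query 1: B[3] = B
Query 2: U[3] = G
Query 3: F[2] = Y
Query 4: U[1] = O
Query 5: L[0] = G
Query 6: L[2] = O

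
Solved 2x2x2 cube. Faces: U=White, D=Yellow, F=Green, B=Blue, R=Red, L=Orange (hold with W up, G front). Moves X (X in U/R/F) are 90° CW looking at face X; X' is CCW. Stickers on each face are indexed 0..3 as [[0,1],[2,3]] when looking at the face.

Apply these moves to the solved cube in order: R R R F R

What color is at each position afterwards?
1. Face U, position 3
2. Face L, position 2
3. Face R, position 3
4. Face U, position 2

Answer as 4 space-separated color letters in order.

Answer: W O R O

Derivation:
After move 1 (R): R=RRRR U=WGWG F=GYGY D=YBYB B=WBWB
After move 2 (R): R=RRRR U=WYWY F=GBGB D=YWYW B=GBGB
After move 3 (R): R=RRRR U=WBWB F=GWGW D=YGYG B=YBYB
After move 4 (F): F=GGWW U=WBOO R=WRBR D=RRYG L=OYOG
After move 5 (R): R=BWRR U=WGOW F=GRWG D=RYYY B=OBBB
Query 1: U[3] = W
Query 2: L[2] = O
Query 3: R[3] = R
Query 4: U[2] = O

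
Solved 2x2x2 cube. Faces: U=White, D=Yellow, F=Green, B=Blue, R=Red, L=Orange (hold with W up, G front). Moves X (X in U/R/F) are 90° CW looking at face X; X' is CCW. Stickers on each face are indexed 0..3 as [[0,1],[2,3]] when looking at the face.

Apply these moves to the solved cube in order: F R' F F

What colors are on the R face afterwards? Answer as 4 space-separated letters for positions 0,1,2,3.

After move 1 (F): F=GGGG U=WWOO R=WRWR D=RRYY L=OYOY
After move 2 (R'): R=RRWW U=WBOB F=GWGO D=RGYG B=YBRB
After move 3 (F): F=GGOW U=WBYY R=ORBW D=WRYG L=OROG
After move 4 (F): F=OGWG U=WBGR R=YRYW D=BOYG L=OWOR
Query: R face = YRYW

Answer: Y R Y W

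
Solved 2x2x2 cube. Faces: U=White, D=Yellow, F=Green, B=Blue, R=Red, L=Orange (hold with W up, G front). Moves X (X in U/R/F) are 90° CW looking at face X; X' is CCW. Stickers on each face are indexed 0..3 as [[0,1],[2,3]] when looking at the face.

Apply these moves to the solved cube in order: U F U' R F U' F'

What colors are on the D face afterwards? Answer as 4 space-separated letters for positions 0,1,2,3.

Answer: B B Y W

Derivation:
After move 1 (U): U=WWWW F=RRGG R=BBRR B=OOBB L=GGOO
After move 2 (F): F=GRGR U=WWOG R=WBWR D=RBYY L=GYOY
After move 3 (U'): U=WGWO F=GYGR R=GRWR B=WBBB L=OOOY
After move 4 (R): R=WGRR U=WYWR F=GBGY D=RBYW B=OBGB
After move 5 (F): F=GGYB U=WYYO R=WGRR D=RWYW L=OROB
After move 6 (U'): U=YOWY F=ORYB R=GGRR B=WGGB L=OBOB
After move 7 (F'): F=RBOY U=YOGR R=WGRR D=BBYW L=OYOW
Query: D face = BBYW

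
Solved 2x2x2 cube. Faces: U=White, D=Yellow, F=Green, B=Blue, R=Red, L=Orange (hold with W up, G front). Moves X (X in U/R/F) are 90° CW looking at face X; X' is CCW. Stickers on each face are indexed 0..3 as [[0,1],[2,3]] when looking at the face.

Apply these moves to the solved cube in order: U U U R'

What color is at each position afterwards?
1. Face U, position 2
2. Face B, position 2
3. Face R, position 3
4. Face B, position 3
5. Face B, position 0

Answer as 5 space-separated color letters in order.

After move 1 (U): U=WWWW F=RRGG R=BBRR B=OOBB L=GGOO
After move 2 (U): U=WWWW F=BBGG R=OORR B=GGBB L=RROO
After move 3 (U): U=WWWW F=OOGG R=GGRR B=RRBB L=BBOO
After move 4 (R'): R=GRGR U=WBWR F=OWGW D=YOYG B=YRYB
Query 1: U[2] = W
Query 2: B[2] = Y
Query 3: R[3] = R
Query 4: B[3] = B
Query 5: B[0] = Y

Answer: W Y R B Y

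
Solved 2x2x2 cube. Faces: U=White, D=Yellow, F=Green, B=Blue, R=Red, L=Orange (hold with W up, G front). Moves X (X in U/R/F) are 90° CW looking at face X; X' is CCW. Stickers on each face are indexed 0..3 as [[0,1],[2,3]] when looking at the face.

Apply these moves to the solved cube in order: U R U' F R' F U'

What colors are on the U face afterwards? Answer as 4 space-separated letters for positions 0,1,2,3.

After move 1 (U): U=WWWW F=RRGG R=BBRR B=OOBB L=GGOO
After move 2 (R): R=RBRB U=WRWG F=RYGY D=YBYO B=WOWB
After move 3 (U'): U=RGWW F=GGGY R=RYRB B=RBWB L=WOOO
After move 4 (F): F=GGYG U=RGOO R=WYWB D=RRYO L=WYOB
After move 5 (R'): R=YBWW U=RWOR F=GGYO D=RGYG B=OBRB
After move 6 (F): F=YGOG U=RWBY R=OBRW D=WYYG L=WROG
After move 7 (U'): U=WYRB F=WROG R=YGRW B=OBRB L=OBOG
Query: U face = WYRB

Answer: W Y R B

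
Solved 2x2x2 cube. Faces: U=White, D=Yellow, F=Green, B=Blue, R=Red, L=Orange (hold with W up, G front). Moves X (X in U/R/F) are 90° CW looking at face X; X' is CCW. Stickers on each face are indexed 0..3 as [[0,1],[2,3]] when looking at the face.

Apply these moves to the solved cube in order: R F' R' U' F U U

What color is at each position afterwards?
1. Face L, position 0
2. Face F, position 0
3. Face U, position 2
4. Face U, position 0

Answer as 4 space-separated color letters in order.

After move 1 (R): R=RRRR U=WGWG F=GYGY D=YBYB B=WBWB
After move 2 (F'): F=YYGG U=WGRR R=BRYR D=OOYB L=OGOW
After move 3 (R'): R=RRBY U=WWRW F=YGGR D=OYYG B=BBOB
After move 4 (U'): U=WWWR F=OGGR R=YGBY B=RROB L=BBOW
After move 5 (F): F=GORG U=WWWB R=WGRY D=BYYG L=BOOY
After move 6 (U): U=WWBW F=WGRG R=RRRY B=BOOB L=GOOY
After move 7 (U): U=BWWW F=RRRG R=BORY B=GOOB L=WGOY
Query 1: L[0] = W
Query 2: F[0] = R
Query 3: U[2] = W
Query 4: U[0] = B

Answer: W R W B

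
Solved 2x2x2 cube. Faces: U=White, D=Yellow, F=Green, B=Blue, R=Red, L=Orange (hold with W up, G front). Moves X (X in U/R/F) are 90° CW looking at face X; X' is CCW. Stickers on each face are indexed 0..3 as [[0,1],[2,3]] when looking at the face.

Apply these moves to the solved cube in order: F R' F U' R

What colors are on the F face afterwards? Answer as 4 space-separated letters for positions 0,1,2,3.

Answer: O R O G

Derivation:
After move 1 (F): F=GGGG U=WWOO R=WRWR D=RRYY L=OYOY
After move 2 (R'): R=RRWW U=WBOB F=GWGO D=RGYG B=YBRB
After move 3 (F): F=GGOW U=WBYY R=ORBW D=WRYG L=OROG
After move 4 (U'): U=BYWY F=OROW R=GGBW B=ORRB L=YBOG
After move 5 (R): R=BGWG U=BRWW F=OROG D=WRYO B=YRYB
Query: F face = OROG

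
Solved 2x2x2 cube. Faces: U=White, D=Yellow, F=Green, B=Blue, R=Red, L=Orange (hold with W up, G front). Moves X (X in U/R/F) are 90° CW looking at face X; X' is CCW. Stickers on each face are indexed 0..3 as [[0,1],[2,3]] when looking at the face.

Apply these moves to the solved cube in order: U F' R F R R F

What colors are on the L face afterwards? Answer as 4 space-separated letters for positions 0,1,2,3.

After move 1 (U): U=WWWW F=RRGG R=BBRR B=OOBB L=GGOO
After move 2 (F'): F=RGRG U=WWBR R=YBYR D=GOYY L=GWOW
After move 3 (R): R=YYRB U=WGBG F=RORY D=GBYO B=ROWB
After move 4 (F): F=RRYO U=WGWW R=BYGB D=RYYO L=GGOB
After move 5 (R): R=GBBY U=WRWO F=RYYO D=RWYR B=WOGB
After move 6 (R): R=BGYB U=WYWO F=RWYR D=RGYW B=OORB
After move 7 (F): F=YRRW U=WYBG R=WGOB D=YBYW L=GROG
Query: L face = GROG

Answer: G R O G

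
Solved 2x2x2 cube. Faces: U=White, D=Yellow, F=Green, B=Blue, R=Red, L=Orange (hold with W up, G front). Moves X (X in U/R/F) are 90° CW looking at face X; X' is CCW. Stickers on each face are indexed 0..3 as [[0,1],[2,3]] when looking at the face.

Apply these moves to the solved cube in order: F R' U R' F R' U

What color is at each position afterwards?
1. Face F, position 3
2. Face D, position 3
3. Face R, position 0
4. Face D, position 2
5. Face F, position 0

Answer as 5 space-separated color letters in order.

Answer: W W O Y W

Derivation:
After move 1 (F): F=GGGG U=WWOO R=WRWR D=RRYY L=OYOY
After move 2 (R'): R=RRWW U=WBOB F=GWGO D=RGYG B=YBRB
After move 3 (U): U=OWBB F=RRGO R=YBWW B=OYRB L=GWOY
After move 4 (R'): R=BWYW U=ORBO F=RWGB D=RRYO B=GYGB
After move 5 (F): F=GRBW U=ORYW R=BWOW D=YBYO L=GROR
After move 6 (R'): R=WWBO U=OGYG F=GRBW D=YRYW B=OYBB
After move 7 (U): U=YOGG F=WWBW R=OYBO B=GRBB L=GROR
Query 1: F[3] = W
Query 2: D[3] = W
Query 3: R[0] = O
Query 4: D[2] = Y
Query 5: F[0] = W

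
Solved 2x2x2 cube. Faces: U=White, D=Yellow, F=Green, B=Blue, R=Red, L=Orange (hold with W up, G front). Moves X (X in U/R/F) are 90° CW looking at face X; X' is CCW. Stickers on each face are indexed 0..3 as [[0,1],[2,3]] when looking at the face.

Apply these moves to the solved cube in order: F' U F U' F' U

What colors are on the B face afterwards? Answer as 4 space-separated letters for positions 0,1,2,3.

After move 1 (F'): F=GGGG U=WWRR R=YRYR D=OOYY L=OWOW
After move 2 (U): U=RWRW F=YRGG R=BBYR B=OWBB L=GGOW
After move 3 (F): F=GYGR U=RWWG R=RBWR D=YBYY L=GOOO
After move 4 (U'): U=WGRW F=GOGR R=GYWR B=RBBB L=OWOO
After move 5 (F'): F=ORGG U=WGGW R=BYYR D=WOYY L=OWOR
After move 6 (U): U=GWWG F=BYGG R=RBYR B=OWBB L=OROR
Query: B face = OWBB

Answer: O W B B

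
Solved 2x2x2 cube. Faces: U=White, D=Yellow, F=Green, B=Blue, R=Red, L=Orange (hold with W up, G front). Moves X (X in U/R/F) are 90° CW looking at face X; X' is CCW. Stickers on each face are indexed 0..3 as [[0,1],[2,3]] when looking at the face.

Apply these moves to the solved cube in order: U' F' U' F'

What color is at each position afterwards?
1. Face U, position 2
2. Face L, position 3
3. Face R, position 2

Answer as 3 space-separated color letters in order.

After move 1 (U'): U=WWWW F=OOGG R=GGRR B=RRBB L=BBOO
After move 2 (F'): F=OGOG U=WWGR R=YGYR D=BOYY L=BWOW
After move 3 (U'): U=WRWG F=BWOG R=OGYR B=YGBB L=RROW
After move 4 (F'): F=WGBO U=WROY R=OGBR D=RWYY L=RGOW
Query 1: U[2] = O
Query 2: L[3] = W
Query 3: R[2] = B

Answer: O W B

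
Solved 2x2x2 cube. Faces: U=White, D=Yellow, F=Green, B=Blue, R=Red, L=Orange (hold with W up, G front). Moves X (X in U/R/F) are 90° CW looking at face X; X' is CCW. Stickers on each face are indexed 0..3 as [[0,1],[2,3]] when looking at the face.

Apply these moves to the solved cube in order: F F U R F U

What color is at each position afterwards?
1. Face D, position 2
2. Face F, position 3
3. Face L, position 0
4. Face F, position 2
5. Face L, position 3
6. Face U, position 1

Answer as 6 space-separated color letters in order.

Answer: Y W G Y B Y

Derivation:
After move 1 (F): F=GGGG U=WWOO R=WRWR D=RRYY L=OYOY
After move 2 (F): F=GGGG U=WWYY R=OROR D=WWYY L=OROR
After move 3 (U): U=YWYW F=ORGG R=BBOR B=ORBB L=GGOR
After move 4 (R): R=OBRB U=YRYG F=OWGY D=WBYO B=WRWB
After move 5 (F): F=GOYW U=YRRG R=YBGB D=ROYO L=GWOB
After move 6 (U): U=RYGR F=YBYW R=WRGB B=GWWB L=GOOB
Query 1: D[2] = Y
Query 2: F[3] = W
Query 3: L[0] = G
Query 4: F[2] = Y
Query 5: L[3] = B
Query 6: U[1] = Y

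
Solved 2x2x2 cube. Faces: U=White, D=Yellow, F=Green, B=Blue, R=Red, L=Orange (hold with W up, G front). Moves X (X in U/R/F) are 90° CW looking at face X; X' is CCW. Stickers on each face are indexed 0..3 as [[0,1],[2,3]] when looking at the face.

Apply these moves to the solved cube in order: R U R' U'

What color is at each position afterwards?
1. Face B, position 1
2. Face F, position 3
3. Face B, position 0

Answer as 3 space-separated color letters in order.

Answer: R G B

Derivation:
After move 1 (R): R=RRRR U=WGWG F=GYGY D=YBYB B=WBWB
After move 2 (U): U=WWGG F=RRGY R=WBRR B=OOWB L=GYOO
After move 3 (R'): R=BRWR U=WWGO F=RWGG D=YRYY B=BOBB
After move 4 (U'): U=WOWG F=GYGG R=RWWR B=BRBB L=BOOO
Query 1: B[1] = R
Query 2: F[3] = G
Query 3: B[0] = B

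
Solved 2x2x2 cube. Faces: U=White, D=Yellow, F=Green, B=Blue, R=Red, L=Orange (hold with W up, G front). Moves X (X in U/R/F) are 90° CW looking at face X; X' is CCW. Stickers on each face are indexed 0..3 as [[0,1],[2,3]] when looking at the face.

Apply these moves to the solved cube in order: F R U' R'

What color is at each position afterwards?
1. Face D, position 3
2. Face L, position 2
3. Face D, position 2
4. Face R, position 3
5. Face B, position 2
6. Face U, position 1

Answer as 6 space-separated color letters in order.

After move 1 (F): F=GGGG U=WWOO R=WRWR D=RRYY L=OYOY
After move 2 (R): R=WWRR U=WGOG F=GRGY D=RBYB B=OBWB
After move 3 (U'): U=GGWO F=OYGY R=GRRR B=WWWB L=OBOY
After move 4 (R'): R=RRGR U=GWWW F=OGGO D=RYYY B=BWBB
Query 1: D[3] = Y
Query 2: L[2] = O
Query 3: D[2] = Y
Query 4: R[3] = R
Query 5: B[2] = B
Query 6: U[1] = W

Answer: Y O Y R B W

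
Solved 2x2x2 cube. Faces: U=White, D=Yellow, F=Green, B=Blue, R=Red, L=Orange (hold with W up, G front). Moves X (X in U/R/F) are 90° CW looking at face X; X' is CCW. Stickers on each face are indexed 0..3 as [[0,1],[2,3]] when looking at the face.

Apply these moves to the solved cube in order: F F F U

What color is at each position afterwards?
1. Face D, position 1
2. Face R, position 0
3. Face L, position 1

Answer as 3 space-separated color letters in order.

Answer: O B G

Derivation:
After move 1 (F): F=GGGG U=WWOO R=WRWR D=RRYY L=OYOY
After move 2 (F): F=GGGG U=WWYY R=OROR D=WWYY L=OROR
After move 3 (F): F=GGGG U=WWRR R=YRYR D=OOYY L=OWOW
After move 4 (U): U=RWRW F=YRGG R=BBYR B=OWBB L=GGOW
Query 1: D[1] = O
Query 2: R[0] = B
Query 3: L[1] = G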